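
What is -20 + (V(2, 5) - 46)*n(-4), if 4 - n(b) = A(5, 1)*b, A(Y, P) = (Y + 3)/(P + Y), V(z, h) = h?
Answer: -1208/3 ≈ -402.67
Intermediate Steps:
A(Y, P) = (3 + Y)/(P + Y)
n(b) = 4 - 4*b/3 (n(b) = 4 - (3 + 5)/(1 + 5)*b = 4 - 8/6*b = 4 - (⅙)*8*b = 4 - 4*b/3)
-20 + (V(2, 5) - 46)*n(-4) = -20 + (5 - 46)*(4 - 4/3*(-4)) = -20 - 41*(4 + 16/3) = -20 - 41*28/3 = -20 - 1148/3 = -1208/3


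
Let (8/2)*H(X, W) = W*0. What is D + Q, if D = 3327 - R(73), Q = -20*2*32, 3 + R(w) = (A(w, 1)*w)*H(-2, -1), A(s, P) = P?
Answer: 2050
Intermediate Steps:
H(X, W) = 0 (H(X, W) = (W*0)/4 = (¼)*0 = 0)
R(w) = -3 (R(w) = -3 + (1*w)*0 = -3 + w*0 = -3 + 0 = -3)
Q = -1280 (Q = -40*32 = -1280)
D = 3330 (D = 3327 - 1*(-3) = 3327 + 3 = 3330)
D + Q = 3330 - 1280 = 2050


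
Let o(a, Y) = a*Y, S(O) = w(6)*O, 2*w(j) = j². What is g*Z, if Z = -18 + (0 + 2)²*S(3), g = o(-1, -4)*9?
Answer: 7128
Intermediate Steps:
w(j) = j²/2
S(O) = 18*O (S(O) = ((½)*6²)*O = ((½)*36)*O = 18*O)
o(a, Y) = Y*a
g = 36 (g = -4*(-1)*9 = 4*9 = 36)
Z = 198 (Z = -18 + (0 + 2)²*(18*3) = -18 + 2²*54 = -18 + 4*54 = -18 + 216 = 198)
g*Z = 36*198 = 7128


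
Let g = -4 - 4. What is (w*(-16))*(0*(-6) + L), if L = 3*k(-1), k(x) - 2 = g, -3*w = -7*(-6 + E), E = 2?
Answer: -2688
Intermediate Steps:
w = -28/3 (w = -(-7)*(-6 + 2)/3 = -(-7)*(-4)/3 = -1/3*28 = -28/3 ≈ -9.3333)
g = -8
k(x) = -6 (k(x) = 2 - 8 = -6)
L = -18 (L = 3*(-6) = -18)
(w*(-16))*(0*(-6) + L) = (-28/3*(-16))*(0*(-6) - 18) = 448*(0 - 18)/3 = (448/3)*(-18) = -2688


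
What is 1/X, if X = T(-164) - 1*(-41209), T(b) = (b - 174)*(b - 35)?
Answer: 1/108471 ≈ 9.2191e-6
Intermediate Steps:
T(b) = (-174 + b)*(-35 + b)
X = 108471 (X = (6090 + (-164)² - 209*(-164)) - 1*(-41209) = (6090 + 26896 + 34276) + 41209 = 67262 + 41209 = 108471)
1/X = 1/108471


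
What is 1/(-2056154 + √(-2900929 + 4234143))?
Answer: -1028077/2113883969251 - √1333214/4227767938502 ≈ -4.8662e-7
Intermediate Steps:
1/(-2056154 + √(-2900929 + 4234143)) = 1/(-2056154 + √1333214)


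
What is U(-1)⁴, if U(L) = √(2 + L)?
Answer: 1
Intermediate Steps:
U(-1)⁴ = (√(2 - 1))⁴ = (√1)⁴ = 1⁴ = 1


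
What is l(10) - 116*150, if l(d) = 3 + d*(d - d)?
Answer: -17397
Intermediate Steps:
l(d) = 3 (l(d) = 3 + d*0 = 3 + 0 = 3)
l(10) - 116*150 = 3 - 116*150 = 3 - 17400 = -17397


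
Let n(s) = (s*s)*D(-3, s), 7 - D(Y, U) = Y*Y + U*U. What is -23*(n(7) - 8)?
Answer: 57661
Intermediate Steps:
D(Y, U) = 7 - U² - Y² (D(Y, U) = 7 - (Y*Y + U*U) = 7 - (Y² + U²) = 7 - (U² + Y²) = 7 + (-U² - Y²) = 7 - U² - Y²)
n(s) = s²*(-2 - s²) (n(s) = (s*s)*(7 - s² - 1*(-3)²) = s²*(7 - s² - 1*9) = s²*(7 - s² - 9) = s²*(-2 - s²))
-23*(n(7) - 8) = -23*(7²*(-2 - 1*7²) - 8) = -23*(49*(-2 - 1*49) - 8) = -23*(49*(-2 - 49) - 8) = -23*(49*(-51) - 8) = -23*(-2499 - 8) = -23*(-2507) = 57661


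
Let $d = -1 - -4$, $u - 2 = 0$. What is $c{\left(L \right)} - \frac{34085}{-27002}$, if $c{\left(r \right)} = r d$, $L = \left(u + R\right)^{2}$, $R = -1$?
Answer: $\frac{115091}{27002} \approx 4.2623$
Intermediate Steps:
$u = 2$ ($u = 2 + 0 = 2$)
$d = 3$ ($d = -1 + 4 = 3$)
$L = 1$ ($L = \left(2 - 1\right)^{2} = 1^{2} = 1$)
$c{\left(r \right)} = 3 r$ ($c{\left(r \right)} = r 3 = 3 r$)
$c{\left(L \right)} - \frac{34085}{-27002} = 3 \cdot 1 - \frac{34085}{-27002} = 3 - 34085 \left(- \frac{1}{27002}\right) = 3 - - \frac{34085}{27002} = 3 + \frac{34085}{27002} = \frac{115091}{27002}$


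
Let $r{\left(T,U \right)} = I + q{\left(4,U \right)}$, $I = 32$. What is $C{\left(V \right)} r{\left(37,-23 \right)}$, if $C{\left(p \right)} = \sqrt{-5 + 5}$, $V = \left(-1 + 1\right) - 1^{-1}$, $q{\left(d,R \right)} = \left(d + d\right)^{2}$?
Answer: $0$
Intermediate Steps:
$q{\left(d,R \right)} = 4 d^{2}$ ($q{\left(d,R \right)} = \left(2 d\right)^{2} = 4 d^{2}$)
$r{\left(T,U \right)} = 96$ ($r{\left(T,U \right)} = 32 + 4 \cdot 4^{2} = 32 + 4 \cdot 16 = 32 + 64 = 96$)
$V = -1$ ($V = 0 - 1 = -1$)
$C{\left(p \right)} = 0$ ($C{\left(p \right)} = \sqrt{0} = 0$)
$C{\left(V \right)} r{\left(37,-23 \right)} = 0 \cdot 96 = 0$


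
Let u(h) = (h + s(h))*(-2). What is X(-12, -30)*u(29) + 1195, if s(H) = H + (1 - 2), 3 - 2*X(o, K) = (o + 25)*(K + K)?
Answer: -43436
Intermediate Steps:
X(o, K) = 3/2 - K*(25 + o) (X(o, K) = 3/2 - (o + 25)*(K + K)/2 = 3/2 - (25 + o)*2*K/2 = 3/2 - K*(25 + o))
s(H) = -1 + H (s(H) = H - 1 = -1 + H)
u(h) = 2 - 4*h (u(h) = (h + (-1 + h))*(-2) = (-1 + 2*h)*(-2) = 2 - 4*h)
X(-12, -30)*u(29) + 1195 = (3/2 - 25*(-30) - 1*(-30)*(-12))*(2 - 4*29) + 1195 = (3/2 + 750 - 360)*(2 - 116) + 1195 = (783/2)*(-114) + 1195 = -44631 + 1195 = -43436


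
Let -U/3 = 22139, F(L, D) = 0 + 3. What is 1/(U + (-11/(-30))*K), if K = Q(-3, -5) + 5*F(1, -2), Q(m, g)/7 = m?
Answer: -5/332096 ≈ -1.5056e-5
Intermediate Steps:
F(L, D) = 3
U = -66417 (U = -3*22139 = -66417)
Q(m, g) = 7*m
K = -6 (K = 7*(-3) + 5*3 = -21 + 15 = -6)
1/(U + (-11/(-30))*K) = 1/(-66417 + (-11/(-30))*(-6)) = 1/(-66417 - 1/30*(-11)*(-6)) = 1/(-66417 + (11/30)*(-6)) = 1/(-66417 - 11/5) = 1/(-332096/5) = -5/332096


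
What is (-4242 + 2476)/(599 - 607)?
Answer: 883/4 ≈ 220.75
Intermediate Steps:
(-4242 + 2476)/(599 - 607) = -1766/(-8) = -1766*(-⅛) = 883/4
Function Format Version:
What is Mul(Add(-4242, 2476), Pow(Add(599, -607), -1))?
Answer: Rational(883, 4) ≈ 220.75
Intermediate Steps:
Mul(Add(-4242, 2476), Pow(Add(599, -607), -1)) = Mul(-1766, Pow(-8, -1)) = Mul(-1766, Rational(-1, 8)) = Rational(883, 4)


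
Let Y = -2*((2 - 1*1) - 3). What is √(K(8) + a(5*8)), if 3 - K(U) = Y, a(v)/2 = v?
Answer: √79 ≈ 8.8882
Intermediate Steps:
a(v) = 2*v
Y = 4 (Y = -2*((2 - 1) - 3) = -2*(1 - 3) = -2*(-2) = 4)
K(U) = -1 (K(U) = 3 - 1*4 = 3 - 4 = -1)
√(K(8) + a(5*8)) = √(-1 + 2*(5*8)) = √(-1 + 2*40) = √(-1 + 80) = √79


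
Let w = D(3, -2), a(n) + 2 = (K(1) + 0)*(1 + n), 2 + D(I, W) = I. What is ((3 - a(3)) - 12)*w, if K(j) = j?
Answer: -11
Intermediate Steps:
D(I, W) = -2 + I
a(n) = -1 + n (a(n) = -2 + (1 + 0)*(1 + n) = -2 + 1*(1 + n) = -2 + (1 + n) = -1 + n)
w = 1 (w = -2 + 3 = 1)
((3 - a(3)) - 12)*w = ((3 - (-1 + 3)) - 12)*1 = ((3 - 1*2) - 12)*1 = ((3 - 2) - 12)*1 = (1 - 12)*1 = -11*1 = -11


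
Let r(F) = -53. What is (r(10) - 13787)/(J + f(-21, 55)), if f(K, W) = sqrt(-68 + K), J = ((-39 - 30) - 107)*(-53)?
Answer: -129099520/87011673 + 13840*I*sqrt(89)/87011673 ≈ -1.4837 + 0.0015006*I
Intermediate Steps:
J = 9328 (J = (-69 - 107)*(-53) = -176*(-53) = 9328)
(r(10) - 13787)/(J + f(-21, 55)) = (-53 - 13787)/(9328 + sqrt(-68 - 21)) = -13840/(9328 + sqrt(-89)) = -13840/(9328 + I*sqrt(89))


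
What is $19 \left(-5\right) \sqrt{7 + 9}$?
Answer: $-380$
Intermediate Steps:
$19 \left(-5\right) \sqrt{7 + 9} = - 95 \sqrt{16} = \left(-95\right) 4 = -380$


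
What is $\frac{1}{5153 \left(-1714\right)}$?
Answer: $- \frac{1}{8832242} \approx -1.1322 \cdot 10^{-7}$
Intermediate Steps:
$\frac{1}{5153 \left(-1714\right)} = \frac{1}{-8832242} = - \frac{1}{8832242}$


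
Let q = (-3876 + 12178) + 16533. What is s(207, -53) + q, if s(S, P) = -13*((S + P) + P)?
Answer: 23522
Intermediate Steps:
s(S, P) = -26*P - 13*S (s(S, P) = -13*((P + S) + P) = -13*(S + 2*P) = -26*P - 13*S)
q = 24835 (q = 8302 + 16533 = 24835)
s(207, -53) + q = (-26*(-53) - 13*207) + 24835 = (1378 - 2691) + 24835 = -1313 + 24835 = 23522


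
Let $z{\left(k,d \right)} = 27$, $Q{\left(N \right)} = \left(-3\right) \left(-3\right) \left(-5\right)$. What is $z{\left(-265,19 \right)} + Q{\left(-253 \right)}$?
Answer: $-18$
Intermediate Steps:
$Q{\left(N \right)} = -45$ ($Q{\left(N \right)} = 9 \left(-5\right) = -45$)
$z{\left(-265,19 \right)} + Q{\left(-253 \right)} = 27 - 45 = -18$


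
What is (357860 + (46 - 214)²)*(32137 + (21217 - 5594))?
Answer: 18439371840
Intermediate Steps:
(357860 + (46 - 214)²)*(32137 + (21217 - 5594)) = (357860 + (-168)²)*(32137 + 15623) = (357860 + 28224)*47760 = 386084*47760 = 18439371840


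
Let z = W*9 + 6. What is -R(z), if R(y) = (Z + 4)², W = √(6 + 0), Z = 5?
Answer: -81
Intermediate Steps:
W = √6 ≈ 2.4495
z = 6 + 9*√6 (z = √6*9 + 6 = 9*√6 + 6 = 6 + 9*√6 ≈ 28.045)
R(y) = 81 (R(y) = (5 + 4)² = 9² = 81)
-R(z) = -1*81 = -81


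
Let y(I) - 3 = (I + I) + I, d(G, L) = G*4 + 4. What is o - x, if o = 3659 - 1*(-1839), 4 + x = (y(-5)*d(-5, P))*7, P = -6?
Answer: 4158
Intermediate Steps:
d(G, L) = 4 + 4*G (d(G, L) = 4*G + 4 = 4 + 4*G)
y(I) = 3 + 3*I (y(I) = 3 + ((I + I) + I) = 3 + (2*I + I) = 3 + 3*I)
x = 1340 (x = -4 + ((3 + 3*(-5))*(4 + 4*(-5)))*7 = -4 + ((3 - 15)*(4 - 20))*7 = -4 - 12*(-16)*7 = -4 + 192*7 = -4 + 1344 = 1340)
o = 5498 (o = 3659 + 1839 = 5498)
o - x = 5498 - 1*1340 = 5498 - 1340 = 4158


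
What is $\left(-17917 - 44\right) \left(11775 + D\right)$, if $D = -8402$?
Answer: $-60582453$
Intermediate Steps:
$\left(-17917 - 44\right) \left(11775 + D\right) = \left(-17917 - 44\right) \left(11775 - 8402\right) = \left(-17961\right) 3373 = -60582453$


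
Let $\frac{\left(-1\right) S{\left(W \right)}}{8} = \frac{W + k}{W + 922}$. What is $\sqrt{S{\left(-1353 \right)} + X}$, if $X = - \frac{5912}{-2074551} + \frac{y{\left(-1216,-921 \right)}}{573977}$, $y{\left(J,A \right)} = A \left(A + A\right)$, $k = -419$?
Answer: $\frac{i \sqrt{7883768545240937235260911335942}}{513210905069937} \approx 5.4711 i$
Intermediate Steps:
$y{\left(J,A \right)} = 2 A^{2}$ ($y{\left(J,A \right)} = A 2 A = 2 A^{2}$)
$S{\left(W \right)} = - \frac{8 \left(-419 + W\right)}{922 + W}$ ($S{\left(W \right)} = - 8 \frac{W - 419}{W + 922} = - 8 \frac{-419 + W}{922 + W} = - \frac{8 \left(-419 + W\right)}{922 + W}$)
$X = \frac{3522831781606}{1190744559327}$ ($X = - \frac{5912}{-2074551} + \frac{2 \left(-921\right)^{2}}{573977} = \left(-5912\right) \left(- \frac{1}{2074551}\right) + 2 \cdot 848241 \cdot \frac{1}{573977} = \frac{5912}{2074551} + 1696482 \cdot \frac{1}{573977} = \frac{5912}{2074551} + \frac{1696482}{573977} = \frac{3522831781606}{1190744559327} \approx 2.9585$)
$\sqrt{S{\left(-1353 \right)} + X} = \sqrt{\frac{8 \left(419 - -1353\right)}{922 - 1353} + \frac{3522831781606}{1190744559327}} = \sqrt{\frac{8 \left(419 + 1353\right)}{-431} + \frac{3522831781606}{1190744559327}} = \sqrt{8 \left(- \frac{1}{431}\right) 1772 + \frac{3522831781606}{1190744559327}} = \sqrt{- \frac{14176}{431} + \frac{3522831781606}{1190744559327}} = \sqrt{- \frac{15361654375147366}{513210905069937}} = \frac{i \sqrt{7883768545240937235260911335942}}{513210905069937}$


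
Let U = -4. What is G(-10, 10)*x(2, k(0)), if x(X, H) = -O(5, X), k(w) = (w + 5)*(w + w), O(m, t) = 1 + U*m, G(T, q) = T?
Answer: -190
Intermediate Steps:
O(m, t) = 1 - 4*m
k(w) = 2*w*(5 + w) (k(w) = (5 + w)*(2*w) = 2*w*(5 + w))
x(X, H) = 19 (x(X, H) = -(1 - 4*5) = -(1 - 20) = -1*(-19) = 19)
G(-10, 10)*x(2, k(0)) = -10*19 = -190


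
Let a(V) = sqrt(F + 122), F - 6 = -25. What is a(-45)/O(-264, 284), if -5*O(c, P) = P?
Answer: -5*sqrt(103)/284 ≈ -0.17868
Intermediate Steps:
F = -19 (F = 6 - 25 = -19)
O(c, P) = -P/5
a(V) = sqrt(103) (a(V) = sqrt(-19 + 122) = sqrt(103))
a(-45)/O(-264, 284) = sqrt(103)/((-1/5*284)) = sqrt(103)/(-284/5) = sqrt(103)*(-5/284) = -5*sqrt(103)/284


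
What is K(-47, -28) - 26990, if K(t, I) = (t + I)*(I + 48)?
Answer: -28490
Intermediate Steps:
K(t, I) = (48 + I)*(I + t) (K(t, I) = (I + t)*(48 + I) = (48 + I)*(I + t))
K(-47, -28) - 26990 = ((-28)² + 48*(-28) + 48*(-47) - 28*(-47)) - 26990 = (784 - 1344 - 2256 + 1316) - 26990 = -1500 - 26990 = -28490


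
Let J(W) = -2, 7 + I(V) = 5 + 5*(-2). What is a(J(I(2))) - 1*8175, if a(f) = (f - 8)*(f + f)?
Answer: -8135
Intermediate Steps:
I(V) = -12 (I(V) = -7 + (5 + 5*(-2)) = -7 + (5 - 10) = -7 - 5 = -12)
a(f) = 2*f*(-8 + f) (a(f) = (-8 + f)*(2*f) = 2*f*(-8 + f))
a(J(I(2))) - 1*8175 = 2*(-2)*(-8 - 2) - 1*8175 = 2*(-2)*(-10) - 8175 = 40 - 8175 = -8135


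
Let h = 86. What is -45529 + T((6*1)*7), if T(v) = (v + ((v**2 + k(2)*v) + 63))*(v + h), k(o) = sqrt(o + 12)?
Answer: 193703 + 5376*sqrt(14) ≈ 2.1382e+5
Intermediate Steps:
k(o) = sqrt(12 + o)
T(v) = (86 + v)*(63 + v + v**2 + v*sqrt(14)) (T(v) = (v + ((v**2 + sqrt(12 + 2)*v) + 63))*(v + 86) = (v + ((v**2 + sqrt(14)*v) + 63))*(86 + v) = (v + ((v**2 + v*sqrt(14)) + 63))*(86 + v) = (v + (63 + v**2 + v*sqrt(14)))*(86 + v) = (63 + v + v**2 + v*sqrt(14))*(86 + v) = (86 + v)*(63 + v + v**2 + v*sqrt(14)))
-45529 + T((6*1)*7) = -45529 + (5418 + ((6*1)*7)**3 + 87*((6*1)*7)**2 + 149*((6*1)*7) + sqrt(14)*((6*1)*7)**2 + 86*((6*1)*7)*sqrt(14)) = -45529 + (5418 + (6*7)**3 + 87*(6*7)**2 + 149*(6*7) + sqrt(14)*(6*7)**2 + 86*(6*7)*sqrt(14)) = -45529 + (5418 + 42**3 + 87*42**2 + 149*42 + sqrt(14)*42**2 + 86*42*sqrt(14)) = -45529 + (5418 + 74088 + 87*1764 + 6258 + sqrt(14)*1764 + 3612*sqrt(14)) = -45529 + (5418 + 74088 + 153468 + 6258 + 1764*sqrt(14) + 3612*sqrt(14)) = -45529 + (239232 + 5376*sqrt(14)) = 193703 + 5376*sqrt(14)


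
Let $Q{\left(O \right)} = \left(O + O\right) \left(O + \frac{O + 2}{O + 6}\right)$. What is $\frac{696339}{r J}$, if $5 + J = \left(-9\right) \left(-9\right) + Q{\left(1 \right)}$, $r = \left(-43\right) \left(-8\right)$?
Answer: $\frac{1624791}{63296} \approx 25.67$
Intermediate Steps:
$Q{\left(O \right)} = 2 O \left(O + \frac{2 + O}{6 + O}\right)$
$r = 344$
$J = \frac{552}{7}$ ($J = -5 + \left(\left(-9\right) \left(-9\right) + 2 \cdot 1 \frac{1}{6 + 1} \left(2 + 1^{2} + 7 \cdot 1\right)\right) = -5 + \left(81 + 2 \cdot 1 \cdot \frac{1}{7} \left(2 + 1 + 7\right)\right) = -5 + \left(81 + 2 \cdot 1 \cdot \frac{1}{7} \cdot 10\right) = -5 + \left(81 + \frac{20}{7}\right) = -5 + \frac{587}{7} = \frac{552}{7} \approx 78.857$)
$\frac{696339}{r J} = \frac{696339}{344 \cdot \frac{552}{7}} = \frac{696339}{\frac{189888}{7}} = 696339 \cdot \frac{7}{189888} = \frac{1624791}{63296}$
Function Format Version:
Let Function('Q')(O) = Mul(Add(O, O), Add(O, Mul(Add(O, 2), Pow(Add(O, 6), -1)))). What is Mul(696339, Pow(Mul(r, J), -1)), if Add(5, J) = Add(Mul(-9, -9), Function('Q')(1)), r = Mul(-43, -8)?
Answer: Rational(1624791, 63296) ≈ 25.670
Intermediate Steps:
Function('Q')(O) = Mul(2, O, Add(O, Mul(Pow(Add(6, O), -1), Add(2, O)))) (Function('Q')(O) = Mul(Mul(2, O), Add(O, Mul(Add(2, O), Pow(Add(6, O), -1)))) = Mul(Mul(2, O), Add(O, Mul(Pow(Add(6, O), -1), Add(2, O)))) = Mul(2, O, Add(O, Mul(Pow(Add(6, O), -1), Add(2, O)))))
r = 344
J = Rational(552, 7) (J = Add(-5, Add(Mul(-9, -9), Mul(2, 1, Pow(Add(6, 1), -1), Add(2, Pow(1, 2), Mul(7, 1))))) = Add(-5, Add(81, Mul(2, 1, Pow(7, -1), Add(2, 1, 7)))) = Add(-5, Add(81, Mul(2, 1, Rational(1, 7), 10))) = Add(-5, Add(81, Rational(20, 7))) = Add(-5, Rational(587, 7)) = Rational(552, 7) ≈ 78.857)
Mul(696339, Pow(Mul(r, J), -1)) = Mul(696339, Pow(Mul(344, Rational(552, 7)), -1)) = Mul(696339, Pow(Rational(189888, 7), -1)) = Mul(696339, Rational(7, 189888)) = Rational(1624791, 63296)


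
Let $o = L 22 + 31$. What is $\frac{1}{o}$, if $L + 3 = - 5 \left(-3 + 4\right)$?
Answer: $- \frac{1}{145} \approx -0.0068966$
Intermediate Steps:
$L = -8$ ($L = -3 - 5 \left(-3 + 4\right) = -3 - 5 = -8$)
$o = -145$ ($o = \left(-8\right) 22 + 31 = -176 + 31 = -145$)
$\frac{1}{o} = \frac{1}{-145} = - \frac{1}{145}$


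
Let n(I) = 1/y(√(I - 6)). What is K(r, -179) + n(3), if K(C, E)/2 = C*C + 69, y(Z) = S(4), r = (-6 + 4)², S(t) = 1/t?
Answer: 174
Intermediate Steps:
r = 4 (r = (-2)² = 4)
y(Z) = ¼ (y(Z) = 1/4 = ¼)
K(C, E) = 138 + 2*C² (K(C, E) = 2*(C*C + 69) = 2*(C² + 69) = 2*(69 + C²) = 138 + 2*C²)
n(I) = 4 (n(I) = 1/(¼) = 4)
K(r, -179) + n(3) = (138 + 2*4²) + 4 = (138 + 2*16) + 4 = (138 + 32) + 4 = 170 + 4 = 174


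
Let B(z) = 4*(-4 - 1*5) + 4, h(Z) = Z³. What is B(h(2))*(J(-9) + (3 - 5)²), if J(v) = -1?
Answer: -96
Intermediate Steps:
B(z) = -32 (B(z) = 4*(-4 - 5) + 4 = 4*(-9) + 4 = -36 + 4 = -32)
B(h(2))*(J(-9) + (3 - 5)²) = -32*(-1 + (3 - 5)²) = -32*(-1 + (-2)²) = -32*(-1 + 4) = -32*3 = -96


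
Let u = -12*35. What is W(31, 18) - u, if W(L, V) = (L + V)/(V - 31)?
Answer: 5411/13 ≈ 416.23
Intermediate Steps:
u = -420
W(L, V) = (L + V)/(-31 + V)
W(31, 18) - u = (31 + 18)/(-31 + 18) - 1*(-420) = 49/(-13) + 420 = -1/13*49 + 420 = -49/13 + 420 = 5411/13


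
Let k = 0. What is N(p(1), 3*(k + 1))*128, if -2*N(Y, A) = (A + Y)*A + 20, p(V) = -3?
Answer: -1280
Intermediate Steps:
N(Y, A) = -10 - A*(A + Y)/2 (N(Y, A) = -((A + Y)*A + 20)/2 = -(A*(A + Y) + 20)/2 = -(20 + A*(A + Y))/2 = -10 - A*(A + Y)/2)
N(p(1), 3*(k + 1))*128 = (-10 - 9*(0 + 1)²/2 - ½*3*(0 + 1)*(-3))*128 = (-10 - (3*1)²/2 - ½*3*1*(-3))*128 = (-10 - ½*3² - ½*3*(-3))*128 = (-10 - ½*9 + 9/2)*128 = (-10 - 9/2 + 9/2)*128 = -10*128 = -1280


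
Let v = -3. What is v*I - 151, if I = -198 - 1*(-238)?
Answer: -271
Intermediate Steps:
I = 40 (I = -198 + 238 = 40)
v*I - 151 = -3*40 - 151 = -120 - 151 = -271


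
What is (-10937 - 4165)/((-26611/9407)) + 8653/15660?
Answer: 96737415401/18118620 ≈ 5339.1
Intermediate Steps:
(-10937 - 4165)/((-26611/9407)) + 8653/15660 = -15102/((-26611*1/9407)) + 8653*(1/15660) = -15102/(-1157/409) + 8653/15660 = -15102*(-409/1157) + 8653/15660 = 6176718/1157 + 8653/15660 = 96737415401/18118620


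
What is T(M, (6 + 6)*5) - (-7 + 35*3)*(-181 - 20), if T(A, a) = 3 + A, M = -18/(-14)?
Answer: 137916/7 ≈ 19702.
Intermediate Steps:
M = 9/7 (M = -18*(-1/14) = 9/7 ≈ 1.2857)
T(M, (6 + 6)*5) - (-7 + 35*3)*(-181 - 20) = (3 + 9/7) - (-7 + 35*3)*(-181 - 20) = 30/7 - (-7 + 105)*(-201) = 30/7 - 98*(-201) = 30/7 - 1*(-19698) = 30/7 + 19698 = 137916/7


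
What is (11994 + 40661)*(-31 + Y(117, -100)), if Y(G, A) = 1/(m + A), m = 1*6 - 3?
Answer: -158386240/97 ≈ -1.6328e+6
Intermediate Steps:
m = 3 (m = 6 - 3 = 3)
Y(G, A) = 1/(3 + A)
(11994 + 40661)*(-31 + Y(117, -100)) = (11994 + 40661)*(-31 + 1/(3 - 100)) = 52655*(-31 + 1/(-97)) = 52655*(-31 - 1/97) = 52655*(-3008/97) = -158386240/97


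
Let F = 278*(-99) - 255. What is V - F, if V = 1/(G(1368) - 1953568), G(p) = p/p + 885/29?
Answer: 1573638103537/56652558 ≈ 27777.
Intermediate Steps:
G(p) = 914/29 (G(p) = 1 + 885*(1/29) = 1 + 885/29 = 914/29)
F = -27777 (F = -27522 - 255 = -27777)
V = -29/56652558 (V = 1/(914/29 - 1953568) = 1/(-56652558/29) = -29/56652558 ≈ -5.1189e-7)
V - F = -29/56652558 - 1*(-27777) = -29/56652558 + 27777 = 1573638103537/56652558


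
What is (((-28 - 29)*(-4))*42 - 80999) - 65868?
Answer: -137291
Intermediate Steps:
(((-28 - 29)*(-4))*42 - 80999) - 65868 = (-57*(-4)*42 - 80999) - 65868 = (228*42 - 80999) - 65868 = (9576 - 80999) - 65868 = -71423 - 65868 = -137291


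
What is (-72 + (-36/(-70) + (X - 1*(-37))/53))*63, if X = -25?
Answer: -1189674/265 ≈ -4489.3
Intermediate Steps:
(-72 + (-36/(-70) + (X - 1*(-37))/53))*63 = (-72 + (-36/(-70) + (-25 - 1*(-37))/53))*63 = (-72 + (-36*(-1/70) + (-25 + 37)*(1/53)))*63 = (-72 + (18/35 + 12*(1/53)))*63 = (-72 + (18/35 + 12/53))*63 = (-72 + 1374/1855)*63 = -132186/1855*63 = -1189674/265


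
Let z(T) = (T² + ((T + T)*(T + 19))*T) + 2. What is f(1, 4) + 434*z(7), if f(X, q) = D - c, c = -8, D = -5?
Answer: 1127969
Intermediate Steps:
f(X, q) = 3 (f(X, q) = -5 - 1*(-8) = -5 + 8 = 3)
z(T) = 2 + T² + 2*T²*(19 + T) (z(T) = (T² + ((2*T)*(19 + T))*T) + 2 = (T² + (2*T*(19 + T))*T) + 2 = (T² + 2*T²*(19 + T)) + 2 = 2 + T² + 2*T²*(19 + T))
f(1, 4) + 434*z(7) = 3 + 434*(2 + 2*7³ + 39*7²) = 3 + 434*(2 + 2*343 + 39*49) = 3 + 434*(2 + 686 + 1911) = 3 + 434*2599 = 3 + 1127966 = 1127969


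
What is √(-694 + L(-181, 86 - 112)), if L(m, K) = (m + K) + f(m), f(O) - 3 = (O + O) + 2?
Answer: I*√1258 ≈ 35.468*I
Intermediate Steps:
f(O) = 5 + 2*O (f(O) = 3 + ((O + O) + 2) = 3 + (2*O + 2) = 3 + (2 + 2*O) = 5 + 2*O)
L(m, K) = 5 + K + 3*m (L(m, K) = (m + K) + (5 + 2*m) = (K + m) + (5 + 2*m) = 5 + K + 3*m)
√(-694 + L(-181, 86 - 112)) = √(-694 + (5 + (86 - 112) + 3*(-181))) = √(-694 + (5 - 26 - 543)) = √(-694 - 564) = √(-1258) = I*√1258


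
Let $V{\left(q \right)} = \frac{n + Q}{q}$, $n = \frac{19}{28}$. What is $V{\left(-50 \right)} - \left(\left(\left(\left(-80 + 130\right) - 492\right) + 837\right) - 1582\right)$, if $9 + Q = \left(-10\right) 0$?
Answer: $\frac{1662033}{1400} \approx 1187.2$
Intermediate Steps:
$n = \frac{19}{28}$ ($n = 19 \cdot \frac{1}{28} = \frac{19}{28} \approx 0.67857$)
$Q = -9$ ($Q = -9 - 0 = -9 + 0 = -9$)
$V{\left(q \right)} = - \frac{233}{28 q}$ ($V{\left(q \right)} = \frac{\frac{19}{28} - 9}{q} = - \frac{233}{28 q}$)
$V{\left(-50 \right)} - \left(\left(\left(\left(-80 + 130\right) - 492\right) + 837\right) - 1582\right) = - \frac{233}{28 \left(-50\right)} - \left(\left(\left(\left(-80 + 130\right) - 492\right) + 837\right) - 1582\right) = \left(- \frac{233}{28}\right) \left(- \frac{1}{50}\right) - \left(\left(\left(50 - 492\right) + 837\right) - 1582\right) = \frac{233}{1400} - \left(\left(-442 + 837\right) - 1582\right) = \frac{233}{1400} - \left(395 - 1582\right) = \frac{233}{1400} - -1187 = \frac{233}{1400} + 1187 = \frac{1662033}{1400}$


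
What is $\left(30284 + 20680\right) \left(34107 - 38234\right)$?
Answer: $-210328428$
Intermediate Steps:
$\left(30284 + 20680\right) \left(34107 - 38234\right) = 50964 \left(-4127\right) = -210328428$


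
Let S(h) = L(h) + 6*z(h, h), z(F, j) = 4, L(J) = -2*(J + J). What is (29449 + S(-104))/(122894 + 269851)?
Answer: 9963/130915 ≈ 0.076103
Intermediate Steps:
L(J) = -4*J
S(h) = 24 - 4*h (S(h) = -4*h + 6*4 = -4*h + 24 = 24 - 4*h)
(29449 + S(-104))/(122894 + 269851) = (29449 + (24 - 4*(-104)))/(122894 + 269851) = (29449 + (24 + 416))/392745 = (29449 + 440)*(1/392745) = 29889*(1/392745) = 9963/130915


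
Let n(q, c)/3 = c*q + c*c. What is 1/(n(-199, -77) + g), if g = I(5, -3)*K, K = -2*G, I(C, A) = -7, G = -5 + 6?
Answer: 1/63770 ≈ 1.5681e-5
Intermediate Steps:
G = 1
n(q, c) = 3*c**2 + 3*c*q (n(q, c) = 3*(c*q + c*c) = 3*(c*q + c**2) = 3*(c**2 + c*q) = 3*c**2 + 3*c*q)
K = -2 (K = -2*1 = -2)
g = 14 (g = -7*(-2) = 14)
1/(n(-199, -77) + g) = 1/(3*(-77)*(-77 - 199) + 14) = 1/(3*(-77)*(-276) + 14) = 1/(63756 + 14) = 1/63770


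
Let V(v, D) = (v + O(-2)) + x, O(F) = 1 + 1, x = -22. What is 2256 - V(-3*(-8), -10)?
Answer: 2252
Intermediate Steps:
O(F) = 2
V(v, D) = -20 + v (V(v, D) = (v + 2) - 22 = (2 + v) - 22 = -20 + v)
2256 - V(-3*(-8), -10) = 2256 - (-20 - 3*(-8)) = 2256 - (-20 + 24) = 2256 - 1*4 = 2256 - 4 = 2252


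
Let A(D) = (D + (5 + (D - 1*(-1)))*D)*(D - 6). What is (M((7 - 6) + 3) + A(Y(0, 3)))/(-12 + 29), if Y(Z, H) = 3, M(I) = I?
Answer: -86/17 ≈ -5.0588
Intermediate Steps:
A(D) = (-6 + D)*(D + D*(6 + D)) (A(D) = (D + (5 + (D + 1))*D)*(-6 + D) = (D + (5 + (1 + D))*D)*(-6 + D) = (D + (6 + D)*D)*(-6 + D) = (D + D*(6 + D))*(-6 + D) = (-6 + D)*(D + D*(6 + D)))
(M((7 - 6) + 3) + A(Y(0, 3)))/(-12 + 29) = (((7 - 6) + 3) + 3*(-42 + 3 + 3²))/(-12 + 29) = ((1 + 3) + 3*(-42 + 3 + 9))/17 = (4 + 3*(-30))*(1/17) = (4 - 90)*(1/17) = -86*1/17 = -86/17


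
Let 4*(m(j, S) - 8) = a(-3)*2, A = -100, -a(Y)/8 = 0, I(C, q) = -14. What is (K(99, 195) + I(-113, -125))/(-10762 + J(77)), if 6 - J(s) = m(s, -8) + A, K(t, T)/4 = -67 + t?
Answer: -57/5332 ≈ -0.010690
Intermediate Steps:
K(t, T) = -268 + 4*t (K(t, T) = 4*(-67 + t) = -268 + 4*t)
a(Y) = 0 (a(Y) = -8*0 = 0)
m(j, S) = 8 (m(j, S) = 8 + (0*2)/4 = 8 + (¼)*0 = 8 + 0 = 8)
J(s) = 98 (J(s) = 6 - (8 - 100) = 6 - 1*(-92) = 6 + 92 = 98)
(K(99, 195) + I(-113, -125))/(-10762 + J(77)) = ((-268 + 4*99) - 14)/(-10762 + 98) = ((-268 + 396) - 14)/(-10664) = (128 - 14)*(-1/10664) = 114*(-1/10664) = -57/5332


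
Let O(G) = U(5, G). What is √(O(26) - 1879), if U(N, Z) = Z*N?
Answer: I*√1749 ≈ 41.821*I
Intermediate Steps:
U(N, Z) = N*Z
O(G) = 5*G
√(O(26) - 1879) = √(5*26 - 1879) = √(130 - 1879) = √(-1749) = I*√1749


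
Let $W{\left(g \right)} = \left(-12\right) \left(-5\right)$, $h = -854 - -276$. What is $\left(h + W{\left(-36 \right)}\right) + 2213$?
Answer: $1695$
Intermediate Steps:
$h = -578$ ($h = -854 + 276 = -578$)
$W{\left(g \right)} = 60$
$\left(h + W{\left(-36 \right)}\right) + 2213 = \left(-578 + 60\right) + 2213 = -518 + 2213 = 1695$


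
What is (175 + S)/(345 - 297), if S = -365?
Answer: -95/24 ≈ -3.9583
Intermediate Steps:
(175 + S)/(345 - 297) = (175 - 365)/(345 - 297) = -190/48 = -190*1/48 = -95/24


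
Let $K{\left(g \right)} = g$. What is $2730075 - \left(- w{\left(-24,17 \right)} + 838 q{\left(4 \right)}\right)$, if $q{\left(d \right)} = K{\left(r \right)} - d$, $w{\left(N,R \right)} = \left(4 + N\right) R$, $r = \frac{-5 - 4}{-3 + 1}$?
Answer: $2729316$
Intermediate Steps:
$r = \frac{9}{2}$ ($r = - \frac{9}{-2} = \left(-9\right) \left(- \frac{1}{2}\right) = \frac{9}{2} \approx 4.5$)
$w{\left(N,R \right)} = R \left(4 + N\right)$
$q{\left(d \right)} = \frac{9}{2} - d$
$2730075 - \left(- w{\left(-24,17 \right)} + 838 q{\left(4 \right)}\right) = 2730075 + \left(- 838 \left(\frac{9}{2} - 4\right) + 17 \left(4 - 24\right)\right) = 2730075 + \left(- 838 \left(\frac{9}{2} - 4\right) + 17 \left(-20\right)\right) = 2730075 - 759 = 2729316$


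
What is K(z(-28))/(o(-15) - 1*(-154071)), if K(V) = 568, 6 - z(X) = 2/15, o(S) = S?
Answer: 71/19257 ≈ 0.0036870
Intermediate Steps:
z(X) = 88/15 (z(X) = 6 - 2/15 = 88/15)
K(z(-28))/(o(-15) - 1*(-154071)) = 568/(-15 - 1*(-154071)) = 568/(-15 + 154071) = 568/154056 = 568*(1/154056) = 71/19257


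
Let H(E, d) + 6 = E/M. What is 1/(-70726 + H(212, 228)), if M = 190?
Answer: -95/6719434 ≈ -1.4138e-5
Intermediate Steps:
H(E, d) = -6 + E/190
1/(-70726 + H(212, 228)) = 1/(-70726 + (-6 + (1/190)*212)) = 1/(-70726 + (-6 + 106/95)) = 1/(-70726 - 464/95) = 1/(-6719434/95) = -95/6719434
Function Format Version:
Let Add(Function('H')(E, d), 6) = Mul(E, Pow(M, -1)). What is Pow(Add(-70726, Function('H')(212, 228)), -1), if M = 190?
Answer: Rational(-95, 6719434) ≈ -1.4138e-5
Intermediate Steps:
Function('H')(E, d) = Add(-6, Mul(Rational(1, 190), E)) (Function('H')(E, d) = Add(-6, Mul(E, Pow(190, -1))) = Add(-6, Mul(E, Rational(1, 190))) = Add(-6, Mul(Rational(1, 190), E)))
Pow(Add(-70726, Function('H')(212, 228)), -1) = Pow(Add(-70726, Add(-6, Mul(Rational(1, 190), 212))), -1) = Pow(Add(-70726, Add(-6, Rational(106, 95))), -1) = Pow(Add(-70726, Rational(-464, 95)), -1) = Pow(Rational(-6719434, 95), -1) = Rational(-95, 6719434)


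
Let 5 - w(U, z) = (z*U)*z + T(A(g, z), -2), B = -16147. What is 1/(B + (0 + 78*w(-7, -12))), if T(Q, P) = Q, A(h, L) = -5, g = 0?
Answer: 1/63257 ≈ 1.5809e-5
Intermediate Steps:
w(U, z) = 10 - U*z² (w(U, z) = 5 - ((z*U)*z - 5) = 5 - ((U*z)*z - 5) = 5 - (U*z² - 5) = 5 - (-5 + U*z²) = 5 + (5 - U*z²) = 10 - U*z²)
1/(B + (0 + 78*w(-7, -12))) = 1/(-16147 + (0 + 78*(10 - 1*(-7)*(-12)²))) = 1/(-16147 + (0 + 78*(10 - 1*(-7)*144))) = 1/(-16147 + (0 + 78*(10 + 1008))) = 1/(-16147 + (0 + 78*1018)) = 1/(-16147 + (0 + 79404)) = 1/(-16147 + 79404) = 1/63257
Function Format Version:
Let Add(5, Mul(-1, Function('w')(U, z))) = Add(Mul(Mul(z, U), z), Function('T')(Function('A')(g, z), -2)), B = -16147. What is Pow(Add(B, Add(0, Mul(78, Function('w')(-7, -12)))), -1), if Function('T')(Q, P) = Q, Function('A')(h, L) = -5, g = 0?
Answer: Rational(1, 63257) ≈ 1.5809e-5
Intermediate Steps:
Function('w')(U, z) = Add(10, Mul(-1, U, Pow(z, 2))) (Function('w')(U, z) = Add(5, Mul(-1, Add(Mul(Mul(z, U), z), -5))) = Add(5, Mul(-1, Add(Mul(Mul(U, z), z), -5))) = Add(5, Mul(-1, Add(Mul(U, Pow(z, 2)), -5))) = Add(5, Mul(-1, Add(-5, Mul(U, Pow(z, 2))))) = Add(5, Add(5, Mul(-1, U, Pow(z, 2)))) = Add(10, Mul(-1, U, Pow(z, 2))))
Pow(Add(B, Add(0, Mul(78, Function('w')(-7, -12)))), -1) = Pow(Add(-16147, Add(0, Mul(78, Add(10, Mul(-1, -7, Pow(-12, 2)))))), -1) = Pow(Add(-16147, Add(0, Mul(78, Add(10, Mul(-1, -7, 144))))), -1) = Pow(Add(-16147, Add(0, Mul(78, Add(10, 1008)))), -1) = Pow(Add(-16147, Add(0, Mul(78, 1018))), -1) = Pow(Add(-16147, Add(0, 79404)), -1) = Pow(Add(-16147, 79404), -1) = Pow(63257, -1) = Rational(1, 63257)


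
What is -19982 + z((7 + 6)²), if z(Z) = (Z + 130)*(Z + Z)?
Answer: 81080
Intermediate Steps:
z(Z) = 2*Z*(130 + Z) (z(Z) = (130 + Z)*(2*Z) = 2*Z*(130 + Z))
-19982 + z((7 + 6)²) = -19982 + 2*(7 + 6)²*(130 + (7 + 6)²) = -19982 + 2*13²*(130 + 13²) = -19982 + 2*169*(130 + 169) = -19982 + 2*169*299 = -19982 + 101062 = 81080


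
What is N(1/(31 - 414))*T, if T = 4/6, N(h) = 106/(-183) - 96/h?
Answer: 13456876/549 ≈ 24512.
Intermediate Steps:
N(h) = -106/183 - 96/h (N(h) = 106*(-1/183) - 96/h = -106/183 - 96/h)
T = ⅔ (T = 4*(⅙) = ⅔ ≈ 0.66667)
N(1/(31 - 414))*T = (-106/183 - 96/(1/(31 - 414)))*(⅔) = (-106/183 - 96/(1/(-383)))*(⅔) = (-106/183 - 96/(-1/383))*(⅔) = (-106/183 - 96*(-383))*(⅔) = (-106/183 + 36768)*(⅔) = (6728438/183)*(⅔) = 13456876/549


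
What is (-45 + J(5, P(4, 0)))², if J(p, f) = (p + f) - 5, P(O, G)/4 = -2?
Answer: 2809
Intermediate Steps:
P(O, G) = -8 (P(O, G) = 4*(-2) = -8)
J(p, f) = -5 + f + p (J(p, f) = (f + p) - 5 = -5 + f + p)
(-45 + J(5, P(4, 0)))² = (-45 + (-5 - 8 + 5))² = (-45 - 8)² = (-53)² = 2809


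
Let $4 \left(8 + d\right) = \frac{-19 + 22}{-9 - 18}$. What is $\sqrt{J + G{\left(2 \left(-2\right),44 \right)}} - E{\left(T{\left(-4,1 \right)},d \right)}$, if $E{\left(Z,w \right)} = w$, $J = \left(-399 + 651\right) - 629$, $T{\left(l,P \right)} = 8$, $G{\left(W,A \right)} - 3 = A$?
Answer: $\frac{289}{36} + i \sqrt{330} \approx 8.0278 + 18.166 i$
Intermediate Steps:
$G{\left(W,A \right)} = 3 + A$
$J = -377$ ($J = 252 - 629 = -377$)
$d = - \frac{289}{36}$ ($d = -8 + \frac{\left(-19 + 22\right) \frac{1}{-9 - 18}}{4} = -8 + \frac{3 \frac{1}{-27}}{4} = -8 + \frac{3 \left(- \frac{1}{27}\right)}{4} = -8 + \frac{1}{4} \left(- \frac{1}{9}\right) = -8 - \frac{1}{36} = - \frac{289}{36} \approx -8.0278$)
$\sqrt{J + G{\left(2 \left(-2\right),44 \right)}} - E{\left(T{\left(-4,1 \right)},d \right)} = \sqrt{-377 + \left(3 + 44\right)} - - \frac{289}{36} = \sqrt{-377 + 47} + \frac{289}{36} = \sqrt{-330} + \frac{289}{36} = i \sqrt{330} + \frac{289}{36} = \frac{289}{36} + i \sqrt{330}$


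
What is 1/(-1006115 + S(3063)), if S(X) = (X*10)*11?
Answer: -1/669185 ≈ -1.4944e-6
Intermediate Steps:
S(X) = 110*X (S(X) = (10*X)*11 = 110*X)
1/(-1006115 + S(3063)) = 1/(-1006115 + 110*3063) = 1/(-1006115 + 336930) = 1/(-669185) = -1/669185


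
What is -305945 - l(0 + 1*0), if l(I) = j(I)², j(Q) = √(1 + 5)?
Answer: -305951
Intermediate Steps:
j(Q) = √6
l(I) = 6 (l(I) = (√6)² = 6)
-305945 - l(0 + 1*0) = -305945 - 1*6 = -305945 - 6 = -305951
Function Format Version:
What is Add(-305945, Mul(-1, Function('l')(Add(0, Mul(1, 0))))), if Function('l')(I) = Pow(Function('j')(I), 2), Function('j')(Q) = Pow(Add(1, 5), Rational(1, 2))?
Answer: -305951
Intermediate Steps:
Function('j')(Q) = Pow(6, Rational(1, 2))
Function('l')(I) = 6 (Function('l')(I) = Pow(Pow(6, Rational(1, 2)), 2) = 6)
Add(-305945, Mul(-1, Function('l')(Add(0, Mul(1, 0))))) = Add(-305945, Mul(-1, 6)) = Add(-305945, -6) = -305951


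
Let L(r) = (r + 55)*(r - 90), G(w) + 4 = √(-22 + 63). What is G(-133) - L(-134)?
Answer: -17700 + √41 ≈ -17694.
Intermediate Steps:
G(w) = -4 + √41 (G(w) = -4 + √(-22 + 63) = -4 + √41)
L(r) = (-90 + r)*(55 + r) (L(r) = (55 + r)*(-90 + r) = (-90 + r)*(55 + r))
G(-133) - L(-134) = (-4 + √41) - (-4950 + (-134)² - 35*(-134)) = (-4 + √41) - (-4950 + 17956 + 4690) = (-4 + √41) - 1*17696 = (-4 + √41) - 17696 = -17700 + √41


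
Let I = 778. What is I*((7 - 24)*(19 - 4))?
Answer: -198390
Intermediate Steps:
I*((7 - 24)*(19 - 4)) = 778*((7 - 24)*(19 - 4)) = 778*(-17*15) = 778*(-255) = -198390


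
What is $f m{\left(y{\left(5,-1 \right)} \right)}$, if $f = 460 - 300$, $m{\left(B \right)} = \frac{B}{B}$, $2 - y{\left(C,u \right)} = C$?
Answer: $160$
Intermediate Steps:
$y{\left(C,u \right)} = 2 - C$
$m{\left(B \right)} = 1$
$f = 160$
$f m{\left(y{\left(5,-1 \right)} \right)} = 160 \cdot 1 = 160$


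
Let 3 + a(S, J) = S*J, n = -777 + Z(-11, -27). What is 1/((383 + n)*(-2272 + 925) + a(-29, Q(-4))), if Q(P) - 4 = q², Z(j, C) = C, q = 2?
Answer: 1/566852 ≈ 1.7641e-6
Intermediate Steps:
n = -804 (n = -777 - 27 = -804)
Q(P) = 8 (Q(P) = 4 + 2² = 4 + 4 = 8)
a(S, J) = -3 + J*S (a(S, J) = -3 + S*J = -3 + J*S)
1/((383 + n)*(-2272 + 925) + a(-29, Q(-4))) = 1/((383 - 804)*(-2272 + 925) + (-3 + 8*(-29))) = 1/(-421*(-1347) + (-3 - 232)) = 1/(567087 - 235) = 1/566852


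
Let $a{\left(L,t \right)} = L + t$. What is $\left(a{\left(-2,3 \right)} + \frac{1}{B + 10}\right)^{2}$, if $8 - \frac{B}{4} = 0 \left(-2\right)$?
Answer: $\frac{1849}{1764} \approx 1.0482$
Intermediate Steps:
$B = 32$ ($B = 32 - 4 \cdot 0 \left(-2\right) = 32 - 0 = 32 + 0 = 32$)
$\left(a{\left(-2,3 \right)} + \frac{1}{B + 10}\right)^{2} = \left(\left(-2 + 3\right) + \frac{1}{32 + 10}\right)^{2} = \left(1 + \frac{1}{42}\right)^{2} = \left(\frac{43}{42}\right)^{2} = \frac{1849}{1764}$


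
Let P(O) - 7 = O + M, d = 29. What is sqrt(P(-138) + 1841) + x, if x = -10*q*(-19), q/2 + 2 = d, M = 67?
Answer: 10260 + sqrt(1777) ≈ 10302.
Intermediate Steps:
P(O) = 74 + O (P(O) = 7 + (O + 67) = 7 + (67 + O) = 74 + O)
q = 54 (q = -4 + 2*29 = -4 + 58 = 54)
x = 10260 (x = -10*54*(-19) = -540*(-19) = 10260)
sqrt(P(-138) + 1841) + x = sqrt((74 - 138) + 1841) + 10260 = sqrt(-64 + 1841) + 10260 = sqrt(1777) + 10260 = 10260 + sqrt(1777)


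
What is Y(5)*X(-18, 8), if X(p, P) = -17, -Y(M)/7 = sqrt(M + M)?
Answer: 119*sqrt(10) ≈ 376.31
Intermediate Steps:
Y(M) = -7*sqrt(2)*sqrt(M) (Y(M) = -7*sqrt(M + M) = -7*sqrt(2)*sqrt(M))
Y(5)*X(-18, 8) = -7*sqrt(2)*sqrt(5)*(-17) = -7*sqrt(10)*(-17) = 119*sqrt(10)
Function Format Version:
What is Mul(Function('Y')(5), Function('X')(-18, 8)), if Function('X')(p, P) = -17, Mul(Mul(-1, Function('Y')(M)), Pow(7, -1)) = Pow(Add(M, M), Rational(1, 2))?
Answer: Mul(119, Pow(10, Rational(1, 2))) ≈ 376.31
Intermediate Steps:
Function('Y')(M) = Mul(-7, Pow(2, Rational(1, 2)), Pow(M, Rational(1, 2))) (Function('Y')(M) = Mul(-7, Pow(Add(M, M), Rational(1, 2))) = Mul(-7, Pow(Mul(2, M), Rational(1, 2))) = Mul(-7, Mul(Pow(2, Rational(1, 2)), Pow(M, Rational(1, 2)))) = Mul(-7, Pow(2, Rational(1, 2)), Pow(M, Rational(1, 2))))
Mul(Function('Y')(5), Function('X')(-18, 8)) = Mul(Mul(-7, Pow(2, Rational(1, 2)), Pow(5, Rational(1, 2))), -17) = Mul(Mul(-7, Pow(10, Rational(1, 2))), -17) = Mul(119, Pow(10, Rational(1, 2)))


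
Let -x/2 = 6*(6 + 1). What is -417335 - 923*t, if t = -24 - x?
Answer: -472715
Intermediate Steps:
x = -84 (x = -12*(6 + 1) = -12*7 = -2*42 = -84)
t = 60 (t = -24 - 1*(-84) = -24 + 84 = 60)
-417335 - 923*t = -417335 - 923*60 = -417335 - 55380 = -472715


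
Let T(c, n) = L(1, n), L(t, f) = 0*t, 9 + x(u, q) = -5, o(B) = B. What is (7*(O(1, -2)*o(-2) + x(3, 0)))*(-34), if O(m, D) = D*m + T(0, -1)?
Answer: 2380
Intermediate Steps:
x(u, q) = -14 (x(u, q) = -9 - 5 = -14)
L(t, f) = 0
T(c, n) = 0
O(m, D) = D*m (O(m, D) = D*m + 0 = D*m)
(7*(O(1, -2)*o(-2) + x(3, 0)))*(-34) = (7*(-2*1*(-2) - 14))*(-34) = (7*(-2*(-2) - 14))*(-34) = (7*(4 - 14))*(-34) = (7*(-10))*(-34) = -70*(-34) = 2380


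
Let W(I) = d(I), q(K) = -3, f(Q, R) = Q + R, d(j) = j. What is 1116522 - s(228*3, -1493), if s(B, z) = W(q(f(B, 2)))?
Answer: 1116525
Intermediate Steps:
W(I) = I
s(B, z) = -3
1116522 - s(228*3, -1493) = 1116522 - 1*(-3) = 1116522 + 3 = 1116525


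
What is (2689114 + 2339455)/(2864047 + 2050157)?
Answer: 5028569/4914204 ≈ 1.0233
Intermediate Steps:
(2689114 + 2339455)/(2864047 + 2050157) = 5028569/4914204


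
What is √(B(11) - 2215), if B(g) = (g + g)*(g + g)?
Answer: I*√1731 ≈ 41.605*I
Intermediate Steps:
B(g) = 4*g² (B(g) = (2*g)*(2*g) = 4*g²)
√(B(11) - 2215) = √(4*11² - 2215) = √(4*121 - 2215) = √(484 - 2215) = √(-1731) = I*√1731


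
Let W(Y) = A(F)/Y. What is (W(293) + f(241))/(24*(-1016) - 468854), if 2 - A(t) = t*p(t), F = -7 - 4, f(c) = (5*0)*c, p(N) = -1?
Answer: 9/144518734 ≈ 6.2276e-8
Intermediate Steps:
f(c) = 0 (f(c) = 0*c = 0)
F = -11
A(t) = 2 + t (A(t) = 2 - t*(-1) = 2 - (-1)*t = 2 + t)
W(Y) = -9/Y (W(Y) = (2 - 11)/Y = -9/Y)
(W(293) + f(241))/(24*(-1016) - 468854) = (-9/293 + 0)/(24*(-1016) - 468854) = (-9*1/293 + 0)/(-24384 - 468854) = (-9/293 + 0)/(-493238) = -9/293*(-1/493238) = 9/144518734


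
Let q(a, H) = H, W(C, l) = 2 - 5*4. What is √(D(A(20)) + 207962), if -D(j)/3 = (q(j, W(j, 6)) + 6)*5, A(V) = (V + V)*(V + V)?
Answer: √208142 ≈ 456.23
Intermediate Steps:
W(C, l) = -18 (W(C, l) = 2 - 20 = -18)
A(V) = 4*V² (A(V) = (2*V)*(2*V) = 4*V²)
D(j) = 180 (D(j) = -3*(-18 + 6)*5 = -(-36)*5 = -3*(-60) = 180)
√(D(A(20)) + 207962) = √(180 + 207962) = √208142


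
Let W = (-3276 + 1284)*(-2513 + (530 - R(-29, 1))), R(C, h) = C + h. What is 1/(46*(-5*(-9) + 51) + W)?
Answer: 1/3898776 ≈ 2.5649e-7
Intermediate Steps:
W = 3894360 (W = (-3276 + 1284)*(-2513 + (530 - (-29 + 1))) = -1992*(-2513 + (530 - 1*(-28))) = -1992*(-2513 + (530 + 28)) = -1992*(-2513 + 558) = -1992*(-1955) = 3894360)
1/(46*(-5*(-9) + 51) + W) = 1/(46*(-5*(-9) + 51) + 3894360) = 1/(46*(45 + 51) + 3894360) = 1/(46*96 + 3894360) = 1/(4416 + 3894360) = 1/3898776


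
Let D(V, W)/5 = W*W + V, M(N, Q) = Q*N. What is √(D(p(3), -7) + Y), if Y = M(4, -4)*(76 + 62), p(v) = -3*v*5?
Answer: 2*I*√547 ≈ 46.776*I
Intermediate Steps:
M(N, Q) = N*Q
p(v) = -15*v
D(V, W) = 5*V + 5*W² (D(V, W) = 5*(W*W + V) = 5*(W² + V) = 5*(V + W²) = 5*V + 5*W²)
Y = -2208 (Y = (4*(-4))*(76 + 62) = -16*138 = -2208)
√(D(p(3), -7) + Y) = √((5*(-15*3) + 5*(-7)²) - 2208) = √((5*(-45) + 5*49) - 2208) = √((-225 + 245) - 2208) = √(20 - 2208) = √(-2188) = 2*I*√547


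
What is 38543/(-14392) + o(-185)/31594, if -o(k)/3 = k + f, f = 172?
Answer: -608583127/227350424 ≈ -2.6768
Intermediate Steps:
o(k) = -516 - 3*k (o(k) = -3*(k + 172) = -3*(172 + k) = -516 - 3*k)
38543/(-14392) + o(-185)/31594 = 38543/(-14392) + (-516 - 3*(-185))/31594 = 38543*(-1/14392) + (-516 + 555)*(1/31594) = -38543/14392 + 39*(1/31594) = -38543/14392 + 39/31594 = -608583127/227350424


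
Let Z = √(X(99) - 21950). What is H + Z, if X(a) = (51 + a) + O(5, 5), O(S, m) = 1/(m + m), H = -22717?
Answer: -22717 + I*√2179990/10 ≈ -22717.0 + 147.65*I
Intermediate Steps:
O(S, m) = 1/(2*m)
X(a) = 511/10 + a (X(a) = (51 + a) + (½)/5 = (51 + a) + (½)*(⅕) = (51 + a) + ⅒ = 511/10 + a)
Z = I*√2179990/10 (Z = √((511/10 + 99) - 21950) = √(1501/10 - 21950) = √(-217999/10) = I*√2179990/10 ≈ 147.65*I)
H + Z = -22717 + I*√2179990/10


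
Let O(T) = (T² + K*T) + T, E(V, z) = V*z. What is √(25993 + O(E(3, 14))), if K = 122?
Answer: √32923 ≈ 181.45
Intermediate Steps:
O(T) = T² + 123*T (O(T) = (T² + 122*T) + T = T² + 123*T)
√(25993 + O(E(3, 14))) = √(25993 + (3*14)*(123 + 3*14)) = √(25993 + 42*(123 + 42)) = √(25993 + 42*165) = √(25993 + 6930) = √32923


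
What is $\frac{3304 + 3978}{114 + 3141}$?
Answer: $\frac{7282}{3255} \approx 2.2372$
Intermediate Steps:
$\frac{3304 + 3978}{114 + 3141} = \frac{7282}{3255}$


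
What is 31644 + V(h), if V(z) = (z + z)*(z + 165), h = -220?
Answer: 55844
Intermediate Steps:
V(z) = 2*z*(165 + z) (V(z) = (2*z)*(165 + z) = 2*z*(165 + z))
31644 + V(h) = 31644 + 2*(-220)*(165 - 220) = 31644 + 2*(-220)*(-55) = 31644 + 24200 = 55844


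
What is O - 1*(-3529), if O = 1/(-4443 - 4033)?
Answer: 29911803/8476 ≈ 3529.0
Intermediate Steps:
O = -1/8476 (O = 1/(-8476) = -1/8476 ≈ -0.00011798)
O - 1*(-3529) = -1/8476 - 1*(-3529) = -1/8476 + 3529 = 29911803/8476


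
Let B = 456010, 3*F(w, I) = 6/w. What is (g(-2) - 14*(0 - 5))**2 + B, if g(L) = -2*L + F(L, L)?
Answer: 461339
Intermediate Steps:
F(w, I) = 2/w (F(w, I) = (6/w)/3 = 2/w)
g(L) = -2*L + 2/L
(g(-2) - 14*(0 - 5))**2 + B = ((-2*(-2) + 2/(-2)) - 14*(0 - 5))**2 + 456010 = ((4 + 2*(-1/2)) - 14*(-5))**2 + 456010 = ((4 - 1) + 70)**2 + 456010 = (3 + 70)**2 + 456010 = 73**2 + 456010 = 5329 + 456010 = 461339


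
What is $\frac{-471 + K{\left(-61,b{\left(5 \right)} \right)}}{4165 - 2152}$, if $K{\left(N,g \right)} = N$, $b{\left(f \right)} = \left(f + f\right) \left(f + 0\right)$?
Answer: $- \frac{532}{2013} \approx -0.26428$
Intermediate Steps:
$b{\left(f \right)} = 2 f^{2}$ ($b{\left(f \right)} = 2 f f = 2 f^{2}$)
$\frac{-471 + K{\left(-61,b{\left(5 \right)} \right)}}{4165 - 2152} = \frac{-471 - 61}{4165 - 2152} = - \frac{532}{2013}$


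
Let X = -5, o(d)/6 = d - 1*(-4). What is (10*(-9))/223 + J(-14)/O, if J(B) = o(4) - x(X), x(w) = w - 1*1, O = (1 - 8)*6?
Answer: -2637/1561 ≈ -1.6893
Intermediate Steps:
o(d) = 24 + 6*d (o(d) = 6*(d - 1*(-4)) = 6*(d + 4) = 6*(4 + d) = 24 + 6*d)
O = -42 (O = -7*6 = -42)
x(w) = -1 + w (x(w) = w - 1 = -1 + w)
J(B) = 54 (J(B) = (24 + 6*4) - (-1 - 5) = (24 + 24) - 1*(-6) = 48 + 6 = 54)
(10*(-9))/223 + J(-14)/O = (10*(-9))/223 + 54/(-42) = -90*1/223 + 54*(-1/42) = -90/223 - 9/7 = -2637/1561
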